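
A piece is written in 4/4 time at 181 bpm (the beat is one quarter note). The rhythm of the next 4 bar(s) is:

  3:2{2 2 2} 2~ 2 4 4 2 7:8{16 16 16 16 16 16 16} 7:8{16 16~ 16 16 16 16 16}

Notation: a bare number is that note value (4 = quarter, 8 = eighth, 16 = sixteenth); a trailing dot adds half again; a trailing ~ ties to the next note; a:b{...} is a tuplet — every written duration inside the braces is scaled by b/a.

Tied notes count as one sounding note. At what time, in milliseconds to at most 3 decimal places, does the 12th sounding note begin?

1. 0.0ms @ 0 + 441.989ms (4/3)
2. 441.989ms @ 4/3 + 441.989ms (4/3)
3. 883.978ms @ 8/3 + 441.989ms (4/3)
4. 1325.967ms @ 4 + 1325.967ms (4)
5. 2651.934ms @ 8 + 331.492ms (1)
6. 2983.425ms @ 9 + 331.492ms (1)
7. 3314.917ms @ 10 + 662.983ms (2)
8. 3977.901ms @ 12 + 94.712ms (2/7)
9. 4072.612ms @ 86/7 + 94.712ms (2/7)
10. 4167.324ms @ 88/7 + 94.712ms (2/7)
11. 4262.036ms @ 90/7 + 94.712ms (2/7)
12. 4356.748ms @ 92/7 + 94.712ms (2/7)
13. 4451.46ms @ 94/7 + 94.712ms (2/7)
14. 4546.172ms @ 96/7 + 94.712ms (2/7)
15. 4640.884ms @ 14 + 94.712ms (2/7)
16. 4735.596ms @ 100/7 + 189.424ms (4/7)
17. 4925.02ms @ 104/7 + 94.712ms (2/7)
18. 5019.732ms @ 106/7 + 94.712ms (2/7)
19. 5114.444ms @ 108/7 + 94.712ms (2/7)
20. 5209.155ms @ 110/7 + 94.712ms (2/7)

note 12 onset = 92/7b = 4356.748ms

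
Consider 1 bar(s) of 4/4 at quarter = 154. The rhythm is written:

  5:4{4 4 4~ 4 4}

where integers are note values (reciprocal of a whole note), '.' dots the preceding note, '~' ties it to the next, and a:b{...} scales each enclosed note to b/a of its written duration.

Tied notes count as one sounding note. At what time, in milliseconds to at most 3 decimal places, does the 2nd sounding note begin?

note 2 onset = 4/5b = 311.688ms

1. 0.0ms @ 0 + 311.688ms (4/5)
2. 311.688ms @ 4/5 + 311.688ms (4/5)
3. 623.377ms @ 8/5 + 623.377ms (8/5)
4. 1246.753ms @ 16/5 + 311.688ms (4/5)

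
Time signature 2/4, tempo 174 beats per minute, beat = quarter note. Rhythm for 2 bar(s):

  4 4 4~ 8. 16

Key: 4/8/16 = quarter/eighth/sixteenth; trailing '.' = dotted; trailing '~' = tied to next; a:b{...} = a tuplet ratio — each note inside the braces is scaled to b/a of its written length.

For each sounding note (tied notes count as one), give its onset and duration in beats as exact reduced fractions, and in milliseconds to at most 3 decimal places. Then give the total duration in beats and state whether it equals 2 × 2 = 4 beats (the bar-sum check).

1) 0.0ms=0b +344.828ms=1b
2) 344.828ms=1b +344.828ms=1b
3) 689.655ms=2b +603.448ms=7/4b
4) 1293.103ms=15/4b +86.207ms=1/4b
Σ=4b of 4 (174bpm 2/4) — PASS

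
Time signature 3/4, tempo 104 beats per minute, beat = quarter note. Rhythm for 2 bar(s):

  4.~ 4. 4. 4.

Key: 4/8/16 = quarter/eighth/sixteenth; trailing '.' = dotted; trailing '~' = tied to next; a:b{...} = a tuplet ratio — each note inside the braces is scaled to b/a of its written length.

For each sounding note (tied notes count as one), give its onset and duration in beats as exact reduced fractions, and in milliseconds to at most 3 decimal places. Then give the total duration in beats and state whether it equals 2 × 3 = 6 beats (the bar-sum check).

1) 0.0ms=0b +1730.769ms=3b
2) 1730.769ms=3b +865.385ms=3/2b
3) 2596.154ms=9/2b +865.385ms=3/2b
Σ=6b of 6 (104bpm 3/4) — PASS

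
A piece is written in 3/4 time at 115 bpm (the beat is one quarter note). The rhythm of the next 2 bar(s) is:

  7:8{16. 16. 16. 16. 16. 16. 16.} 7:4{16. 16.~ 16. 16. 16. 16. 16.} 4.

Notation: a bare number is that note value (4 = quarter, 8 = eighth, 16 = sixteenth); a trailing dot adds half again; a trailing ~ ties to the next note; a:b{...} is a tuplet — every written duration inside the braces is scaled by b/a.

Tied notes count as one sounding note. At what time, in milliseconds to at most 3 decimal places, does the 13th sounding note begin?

note 13 onset = 30/7b = 2236.025ms

1. 0.0ms @ 0 + 223.602ms (3/7)
2. 223.602ms @ 3/7 + 223.602ms (3/7)
3. 447.205ms @ 6/7 + 223.602ms (3/7)
4. 670.807ms @ 9/7 + 223.602ms (3/7)
5. 894.41ms @ 12/7 + 223.602ms (3/7)
6. 1118.012ms @ 15/7 + 223.602ms (3/7)
7. 1341.615ms @ 18/7 + 223.602ms (3/7)
8. 1565.217ms @ 3 + 111.801ms (3/14)
9. 1677.019ms @ 45/14 + 223.602ms (3/7)
10. 1900.621ms @ 51/14 + 111.801ms (3/14)
11. 2012.422ms @ 27/7 + 111.801ms (3/14)
12. 2124.224ms @ 57/14 + 111.801ms (3/14)
13. 2236.025ms @ 30/7 + 111.801ms (3/14)
14. 2347.826ms @ 9/2 + 782.609ms (3/2)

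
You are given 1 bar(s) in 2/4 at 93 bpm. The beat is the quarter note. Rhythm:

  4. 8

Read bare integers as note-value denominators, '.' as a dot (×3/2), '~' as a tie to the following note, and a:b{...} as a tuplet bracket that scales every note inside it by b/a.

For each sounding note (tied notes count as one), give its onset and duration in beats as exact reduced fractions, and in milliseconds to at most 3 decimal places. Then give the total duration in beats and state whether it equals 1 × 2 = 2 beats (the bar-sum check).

1) 0.0ms=0b +967.742ms=3/2b
2) 967.742ms=3/2b +322.581ms=1/2b
Σ=2b of 2 (93bpm 2/4) — PASS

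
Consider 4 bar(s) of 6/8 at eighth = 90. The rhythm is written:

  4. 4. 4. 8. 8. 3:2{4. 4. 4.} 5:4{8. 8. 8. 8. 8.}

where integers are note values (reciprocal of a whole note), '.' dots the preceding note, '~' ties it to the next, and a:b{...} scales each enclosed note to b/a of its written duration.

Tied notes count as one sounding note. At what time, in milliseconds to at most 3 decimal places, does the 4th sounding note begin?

1. 0.0ms @ 0 + 2000.0ms (3)
2. 2000.0ms @ 3 + 2000.0ms (3)
3. 4000.0ms @ 6 + 2000.0ms (3)
4. 6000.0ms @ 9 + 1000.0ms (3/2)
5. 7000.0ms @ 21/2 + 1000.0ms (3/2)
6. 8000.0ms @ 12 + 1333.333ms (2)
7. 9333.333ms @ 14 + 1333.333ms (2)
8. 10666.667ms @ 16 + 1333.333ms (2)
9. 12000.0ms @ 18 + 800.0ms (6/5)
10. 12800.0ms @ 96/5 + 800.0ms (6/5)
11. 13600.0ms @ 102/5 + 800.0ms (6/5)
12. 14400.0ms @ 108/5 + 800.0ms (6/5)
13. 15200.0ms @ 114/5 + 800.0ms (6/5)

note 4 onset = 9b = 6000.0ms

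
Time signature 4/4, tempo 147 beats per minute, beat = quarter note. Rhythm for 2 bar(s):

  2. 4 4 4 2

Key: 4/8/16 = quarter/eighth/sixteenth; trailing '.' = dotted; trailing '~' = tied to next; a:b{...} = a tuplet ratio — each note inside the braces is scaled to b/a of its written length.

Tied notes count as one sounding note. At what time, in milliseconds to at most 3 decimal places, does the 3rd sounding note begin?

1. 0.0ms @ 0 + 1224.49ms (3)
2. 1224.49ms @ 3 + 408.163ms (1)
3. 1632.653ms @ 4 + 408.163ms (1)
4. 2040.816ms @ 5 + 408.163ms (1)
5. 2448.98ms @ 6 + 816.327ms (2)

note 3 onset = 4b = 1632.653ms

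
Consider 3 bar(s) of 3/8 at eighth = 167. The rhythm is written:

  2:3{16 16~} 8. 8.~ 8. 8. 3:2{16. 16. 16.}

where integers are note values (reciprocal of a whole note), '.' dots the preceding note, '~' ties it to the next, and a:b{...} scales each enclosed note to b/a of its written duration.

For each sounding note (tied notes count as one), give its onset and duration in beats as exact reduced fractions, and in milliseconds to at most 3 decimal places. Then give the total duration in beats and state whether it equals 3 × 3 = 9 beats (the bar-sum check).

1) 0.0ms=0b +269.461ms=3/4b
2) 269.461ms=3/4b +808.383ms=9/4b
3) 1077.844ms=3b +1077.844ms=3b
4) 2155.689ms=6b +538.922ms=3/2b
5) 2694.611ms=15/2b +179.641ms=1/2b
6) 2874.251ms=8b +179.641ms=1/2b
7) 3053.892ms=17/2b +179.641ms=1/2b
Σ=9b of 9 (167bpm 3/8) — PASS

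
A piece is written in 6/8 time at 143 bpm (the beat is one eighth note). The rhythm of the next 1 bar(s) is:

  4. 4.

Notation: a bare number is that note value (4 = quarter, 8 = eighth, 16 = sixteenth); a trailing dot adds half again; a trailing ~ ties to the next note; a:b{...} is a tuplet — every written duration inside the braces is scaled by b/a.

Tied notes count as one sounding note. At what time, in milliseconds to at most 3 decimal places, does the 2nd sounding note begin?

1. 0.0ms @ 0 + 1258.741ms (3)
2. 1258.741ms @ 3 + 1258.741ms (3)

note 2 onset = 3b = 1258.741ms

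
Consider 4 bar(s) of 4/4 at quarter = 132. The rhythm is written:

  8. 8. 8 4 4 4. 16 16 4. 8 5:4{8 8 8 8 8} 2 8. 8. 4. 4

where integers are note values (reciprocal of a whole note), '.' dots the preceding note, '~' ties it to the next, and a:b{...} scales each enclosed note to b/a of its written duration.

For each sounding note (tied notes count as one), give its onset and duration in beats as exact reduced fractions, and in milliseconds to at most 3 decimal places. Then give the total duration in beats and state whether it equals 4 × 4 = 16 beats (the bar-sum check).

1) 0.0ms=0b +340.909ms=3/4b
2) 340.909ms=3/4b +340.909ms=3/4b
3) 681.818ms=3/2b +227.273ms=1/2b
4) 909.091ms=2b +454.545ms=1b
5) 1363.636ms=3b +454.545ms=1b
6) 1818.182ms=4b +681.818ms=3/2b
7) 2500.0ms=11/2b +113.636ms=1/4b
8) 2613.636ms=23/4b +113.636ms=1/4b
9) 2727.273ms=6b +681.818ms=3/2b
10) 3409.091ms=15/2b +227.273ms=1/2b
11) 3636.364ms=8b +181.818ms=2/5b
12) 3818.182ms=42/5b +181.818ms=2/5b
13) 4000.0ms=44/5b +181.818ms=2/5b
14) 4181.818ms=46/5b +181.818ms=2/5b
15) 4363.636ms=48/5b +181.818ms=2/5b
16) 4545.455ms=10b +909.091ms=2b
17) 5454.545ms=12b +340.909ms=3/4b
18) 5795.455ms=51/4b +340.909ms=3/4b
19) 6136.364ms=27/2b +681.818ms=3/2b
20) 6818.182ms=15b +454.545ms=1b
Σ=16b of 16 (132bpm 4/4) — PASS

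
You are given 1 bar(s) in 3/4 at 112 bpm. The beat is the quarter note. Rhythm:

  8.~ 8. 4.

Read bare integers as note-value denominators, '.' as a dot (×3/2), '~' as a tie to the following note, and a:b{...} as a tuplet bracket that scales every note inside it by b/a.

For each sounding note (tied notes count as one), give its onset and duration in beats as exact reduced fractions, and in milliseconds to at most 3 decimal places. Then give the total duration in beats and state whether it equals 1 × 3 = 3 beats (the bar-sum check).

1) 0.0ms=0b +803.571ms=3/2b
2) 803.571ms=3/2b +803.571ms=3/2b
Σ=3b of 3 (112bpm 3/4) — PASS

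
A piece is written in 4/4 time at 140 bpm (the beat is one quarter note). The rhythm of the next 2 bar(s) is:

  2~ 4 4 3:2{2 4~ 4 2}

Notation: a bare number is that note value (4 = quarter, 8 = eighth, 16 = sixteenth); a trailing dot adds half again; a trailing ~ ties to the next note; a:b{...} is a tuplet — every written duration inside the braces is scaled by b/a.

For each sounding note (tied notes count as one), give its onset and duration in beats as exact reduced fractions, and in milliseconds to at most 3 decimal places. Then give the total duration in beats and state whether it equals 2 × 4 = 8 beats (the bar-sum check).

1) 0.0ms=0b +1285.714ms=3b
2) 1285.714ms=3b +428.571ms=1b
3) 1714.286ms=4b +571.429ms=4/3b
4) 2285.714ms=16/3b +571.429ms=4/3b
5) 2857.143ms=20/3b +571.429ms=4/3b
Σ=8b of 8 (140bpm 4/4) — PASS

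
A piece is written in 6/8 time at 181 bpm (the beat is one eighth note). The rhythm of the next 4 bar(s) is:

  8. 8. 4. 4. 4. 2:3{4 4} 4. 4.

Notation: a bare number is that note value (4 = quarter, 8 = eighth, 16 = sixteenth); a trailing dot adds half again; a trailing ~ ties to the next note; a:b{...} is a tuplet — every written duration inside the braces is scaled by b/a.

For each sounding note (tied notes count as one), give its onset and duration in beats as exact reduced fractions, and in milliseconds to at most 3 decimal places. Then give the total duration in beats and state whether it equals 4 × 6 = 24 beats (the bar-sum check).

1) 0.0ms=0b +497.238ms=3/2b
2) 497.238ms=3/2b +497.238ms=3/2b
3) 994.475ms=3b +994.475ms=3b
4) 1988.95ms=6b +994.475ms=3b
5) 2983.425ms=9b +994.475ms=3b
6) 3977.901ms=12b +994.475ms=3b
7) 4972.376ms=15b +994.475ms=3b
8) 5966.851ms=18b +994.475ms=3b
9) 6961.326ms=21b +994.475ms=3b
Σ=24b of 24 (181bpm 6/8) — PASS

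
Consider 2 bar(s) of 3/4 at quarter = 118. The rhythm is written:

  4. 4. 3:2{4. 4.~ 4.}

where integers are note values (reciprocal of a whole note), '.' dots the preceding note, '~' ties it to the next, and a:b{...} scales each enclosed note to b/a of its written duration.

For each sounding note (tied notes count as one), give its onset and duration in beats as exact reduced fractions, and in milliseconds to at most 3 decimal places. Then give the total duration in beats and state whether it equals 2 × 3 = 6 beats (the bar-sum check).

1) 0.0ms=0b +762.712ms=3/2b
2) 762.712ms=3/2b +762.712ms=3/2b
3) 1525.424ms=3b +508.475ms=1b
4) 2033.898ms=4b +1016.949ms=2b
Σ=6b of 6 (118bpm 3/4) — PASS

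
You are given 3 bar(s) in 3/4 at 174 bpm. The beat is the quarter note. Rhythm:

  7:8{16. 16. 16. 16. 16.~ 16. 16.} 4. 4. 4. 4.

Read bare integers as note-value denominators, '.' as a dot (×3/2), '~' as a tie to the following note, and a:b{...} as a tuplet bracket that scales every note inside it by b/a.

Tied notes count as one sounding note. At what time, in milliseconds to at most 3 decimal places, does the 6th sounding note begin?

note 6 onset = 18/7b = 886.7ms

1. 0.0ms @ 0 + 147.783ms (3/7)
2. 147.783ms @ 3/7 + 147.783ms (3/7)
3. 295.567ms @ 6/7 + 147.783ms (3/7)
4. 443.35ms @ 9/7 + 147.783ms (3/7)
5. 591.133ms @ 12/7 + 295.567ms (6/7)
6. 886.7ms @ 18/7 + 147.783ms (3/7)
7. 1034.483ms @ 3 + 517.241ms (3/2)
8. 1551.724ms @ 9/2 + 517.241ms (3/2)
9. 2068.966ms @ 6 + 517.241ms (3/2)
10. 2586.207ms @ 15/2 + 517.241ms (3/2)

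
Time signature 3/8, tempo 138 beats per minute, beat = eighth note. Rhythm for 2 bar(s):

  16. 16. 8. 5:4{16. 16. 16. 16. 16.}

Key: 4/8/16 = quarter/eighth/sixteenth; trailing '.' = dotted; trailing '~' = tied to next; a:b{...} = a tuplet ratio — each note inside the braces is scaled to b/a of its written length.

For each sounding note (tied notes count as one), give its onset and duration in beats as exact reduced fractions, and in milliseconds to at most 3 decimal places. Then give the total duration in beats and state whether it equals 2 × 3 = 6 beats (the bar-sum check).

1) 0.0ms=0b +326.087ms=3/4b
2) 326.087ms=3/4b +326.087ms=3/4b
3) 652.174ms=3/2b +652.174ms=3/2b
4) 1304.348ms=3b +260.87ms=3/5b
5) 1565.217ms=18/5b +260.87ms=3/5b
6) 1826.087ms=21/5b +260.87ms=3/5b
7) 2086.957ms=24/5b +260.87ms=3/5b
8) 2347.826ms=27/5b +260.87ms=3/5b
Σ=6b of 6 (138bpm 3/8) — PASS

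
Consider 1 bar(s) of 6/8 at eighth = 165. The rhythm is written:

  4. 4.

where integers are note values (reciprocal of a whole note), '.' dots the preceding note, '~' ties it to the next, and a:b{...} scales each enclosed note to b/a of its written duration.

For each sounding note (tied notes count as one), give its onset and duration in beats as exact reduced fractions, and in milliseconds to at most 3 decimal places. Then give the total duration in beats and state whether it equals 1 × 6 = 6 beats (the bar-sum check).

1) 0.0ms=0b +1090.909ms=3b
2) 1090.909ms=3b +1090.909ms=3b
Σ=6b of 6 (165bpm 6/8) — PASS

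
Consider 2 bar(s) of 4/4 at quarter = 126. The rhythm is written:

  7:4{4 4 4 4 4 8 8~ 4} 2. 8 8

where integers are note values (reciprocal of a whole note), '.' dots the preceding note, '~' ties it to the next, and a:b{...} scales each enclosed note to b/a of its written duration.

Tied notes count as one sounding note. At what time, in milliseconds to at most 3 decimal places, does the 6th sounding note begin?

note 6 onset = 20/7b = 1360.544ms

1. 0.0ms @ 0 + 272.109ms (4/7)
2. 272.109ms @ 4/7 + 272.109ms (4/7)
3. 544.218ms @ 8/7 + 272.109ms (4/7)
4. 816.327ms @ 12/7 + 272.109ms (4/7)
5. 1088.435ms @ 16/7 + 272.109ms (4/7)
6. 1360.544ms @ 20/7 + 136.054ms (2/7)
7. 1496.599ms @ 22/7 + 408.163ms (6/7)
8. 1904.762ms @ 4 + 1428.571ms (3)
9. 3333.333ms @ 7 + 238.095ms (1/2)
10. 3571.429ms @ 15/2 + 238.095ms (1/2)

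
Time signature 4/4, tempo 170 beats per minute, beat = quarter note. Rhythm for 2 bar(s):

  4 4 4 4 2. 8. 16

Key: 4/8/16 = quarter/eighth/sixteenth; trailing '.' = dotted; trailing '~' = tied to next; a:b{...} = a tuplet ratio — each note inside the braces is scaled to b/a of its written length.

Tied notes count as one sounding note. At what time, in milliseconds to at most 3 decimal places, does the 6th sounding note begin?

note 6 onset = 7b = 2470.588ms

1. 0.0ms @ 0 + 352.941ms (1)
2. 352.941ms @ 1 + 352.941ms (1)
3. 705.882ms @ 2 + 352.941ms (1)
4. 1058.824ms @ 3 + 352.941ms (1)
5. 1411.765ms @ 4 + 1058.824ms (3)
6. 2470.588ms @ 7 + 264.706ms (3/4)
7. 2735.294ms @ 31/4 + 88.235ms (1/4)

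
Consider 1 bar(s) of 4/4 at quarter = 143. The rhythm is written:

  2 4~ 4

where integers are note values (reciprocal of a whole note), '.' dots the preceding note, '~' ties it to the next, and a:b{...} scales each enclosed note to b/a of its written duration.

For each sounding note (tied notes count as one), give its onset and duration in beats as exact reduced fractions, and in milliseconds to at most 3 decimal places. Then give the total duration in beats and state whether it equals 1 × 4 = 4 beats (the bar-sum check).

1) 0.0ms=0b +839.161ms=2b
2) 839.161ms=2b +839.161ms=2b
Σ=4b of 4 (143bpm 4/4) — PASS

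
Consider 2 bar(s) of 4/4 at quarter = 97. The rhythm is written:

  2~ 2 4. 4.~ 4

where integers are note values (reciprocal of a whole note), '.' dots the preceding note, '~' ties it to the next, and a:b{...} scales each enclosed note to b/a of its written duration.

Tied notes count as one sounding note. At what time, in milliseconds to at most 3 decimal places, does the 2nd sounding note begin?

note 2 onset = 4b = 2474.227ms

1. 0.0ms @ 0 + 2474.227ms (4)
2. 2474.227ms @ 4 + 927.835ms (3/2)
3. 3402.062ms @ 11/2 + 1546.392ms (5/2)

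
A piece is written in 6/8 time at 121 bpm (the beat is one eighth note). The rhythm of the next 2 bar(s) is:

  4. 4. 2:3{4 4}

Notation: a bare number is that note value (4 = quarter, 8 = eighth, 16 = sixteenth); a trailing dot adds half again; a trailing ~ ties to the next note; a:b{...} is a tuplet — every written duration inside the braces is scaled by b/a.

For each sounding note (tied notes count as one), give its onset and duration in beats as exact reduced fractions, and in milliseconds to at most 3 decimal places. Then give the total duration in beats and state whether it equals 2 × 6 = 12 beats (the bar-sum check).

1) 0.0ms=0b +1487.603ms=3b
2) 1487.603ms=3b +1487.603ms=3b
3) 2975.207ms=6b +1487.603ms=3b
4) 4462.81ms=9b +1487.603ms=3b
Σ=12b of 12 (121bpm 6/8) — PASS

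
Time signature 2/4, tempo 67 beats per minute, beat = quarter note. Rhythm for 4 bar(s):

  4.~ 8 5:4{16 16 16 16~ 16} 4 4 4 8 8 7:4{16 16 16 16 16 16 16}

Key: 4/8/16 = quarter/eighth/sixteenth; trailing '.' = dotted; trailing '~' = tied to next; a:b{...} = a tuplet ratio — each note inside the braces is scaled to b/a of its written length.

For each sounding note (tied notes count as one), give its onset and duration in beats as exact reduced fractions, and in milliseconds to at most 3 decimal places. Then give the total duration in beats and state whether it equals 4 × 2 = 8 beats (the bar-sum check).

1) 0.0ms=0b +1791.045ms=2b
2) 1791.045ms=2b +179.104ms=1/5b
3) 1970.149ms=11/5b +179.104ms=1/5b
4) 2149.254ms=12/5b +179.104ms=1/5b
5) 2328.358ms=13/5b +358.209ms=2/5b
6) 2686.567ms=3b +895.522ms=1b
7) 3582.09ms=4b +895.522ms=1b
8) 4477.612ms=5b +895.522ms=1b
9) 5373.134ms=6b +447.761ms=1/2b
10) 5820.896ms=13/2b +447.761ms=1/2b
11) 6268.657ms=7b +127.932ms=1/7b
12) 6396.588ms=50/7b +127.932ms=1/7b
13) 6524.52ms=51/7b +127.932ms=1/7b
14) 6652.452ms=52/7b +127.932ms=1/7b
15) 6780.384ms=53/7b +127.932ms=1/7b
16) 6908.316ms=54/7b +127.932ms=1/7b
17) 7036.247ms=55/7b +127.932ms=1/7b
Σ=8b of 8 (67bpm 2/4) — PASS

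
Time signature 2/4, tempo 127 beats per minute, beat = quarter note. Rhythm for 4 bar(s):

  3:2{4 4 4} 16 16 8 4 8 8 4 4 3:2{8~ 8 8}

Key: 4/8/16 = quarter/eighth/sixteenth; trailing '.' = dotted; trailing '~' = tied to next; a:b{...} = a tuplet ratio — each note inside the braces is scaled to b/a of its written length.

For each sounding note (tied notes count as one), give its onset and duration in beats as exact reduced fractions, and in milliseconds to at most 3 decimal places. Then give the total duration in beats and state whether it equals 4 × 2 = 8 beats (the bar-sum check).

1) 0.0ms=0b +314.961ms=2/3b
2) 314.961ms=2/3b +314.961ms=2/3b
3) 629.921ms=4/3b +314.961ms=2/3b
4) 944.882ms=2b +118.11ms=1/4b
5) 1062.992ms=9/4b +118.11ms=1/4b
6) 1181.102ms=5/2b +236.22ms=1/2b
7) 1417.323ms=3b +472.441ms=1b
8) 1889.764ms=4b +236.22ms=1/2b
9) 2125.984ms=9/2b +236.22ms=1/2b
10) 2362.205ms=5b +472.441ms=1b
11) 2834.646ms=6b +472.441ms=1b
12) 3307.087ms=7b +314.961ms=2/3b
13) 3622.047ms=23/3b +157.48ms=1/3b
Σ=8b of 8 (127bpm 2/4) — PASS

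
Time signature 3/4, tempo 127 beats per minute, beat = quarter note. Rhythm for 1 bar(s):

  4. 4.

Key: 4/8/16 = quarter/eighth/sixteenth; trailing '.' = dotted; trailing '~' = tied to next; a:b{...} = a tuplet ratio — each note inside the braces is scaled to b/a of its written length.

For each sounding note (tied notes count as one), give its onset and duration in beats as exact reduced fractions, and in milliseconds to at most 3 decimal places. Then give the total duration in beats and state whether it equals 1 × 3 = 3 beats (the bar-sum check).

1) 0.0ms=0b +708.661ms=3/2b
2) 708.661ms=3/2b +708.661ms=3/2b
Σ=3b of 3 (127bpm 3/4) — PASS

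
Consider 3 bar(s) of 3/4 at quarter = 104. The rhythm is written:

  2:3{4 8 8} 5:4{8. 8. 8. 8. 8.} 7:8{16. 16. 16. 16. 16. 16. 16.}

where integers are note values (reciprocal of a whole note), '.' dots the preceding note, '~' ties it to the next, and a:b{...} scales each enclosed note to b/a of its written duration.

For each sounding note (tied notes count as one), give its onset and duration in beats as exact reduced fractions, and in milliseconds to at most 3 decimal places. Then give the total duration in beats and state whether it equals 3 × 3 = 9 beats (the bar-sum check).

1) 0.0ms=0b +865.385ms=3/2b
2) 865.385ms=3/2b +432.692ms=3/4b
3) 1298.077ms=9/4b +432.692ms=3/4b
4) 1730.769ms=3b +346.154ms=3/5b
5) 2076.923ms=18/5b +346.154ms=3/5b
6) 2423.077ms=21/5b +346.154ms=3/5b
7) 2769.231ms=24/5b +346.154ms=3/5b
8) 3115.385ms=27/5b +346.154ms=3/5b
9) 3461.538ms=6b +247.253ms=3/7b
10) 3708.791ms=45/7b +247.253ms=3/7b
11) 3956.044ms=48/7b +247.253ms=3/7b
12) 4203.297ms=51/7b +247.253ms=3/7b
13) 4450.549ms=54/7b +247.253ms=3/7b
14) 4697.802ms=57/7b +247.253ms=3/7b
15) 4945.055ms=60/7b +247.253ms=3/7b
Σ=9b of 9 (104bpm 3/4) — PASS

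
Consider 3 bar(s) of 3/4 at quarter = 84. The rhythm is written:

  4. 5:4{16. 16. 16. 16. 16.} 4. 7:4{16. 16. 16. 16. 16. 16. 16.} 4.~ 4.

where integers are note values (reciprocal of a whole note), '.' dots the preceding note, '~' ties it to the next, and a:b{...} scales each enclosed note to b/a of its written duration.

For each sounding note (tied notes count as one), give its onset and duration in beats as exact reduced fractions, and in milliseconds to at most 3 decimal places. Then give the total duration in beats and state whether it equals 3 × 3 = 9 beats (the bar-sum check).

1) 0.0ms=0b +1071.429ms=3/2b
2) 1071.429ms=3/2b +214.286ms=3/10b
3) 1285.714ms=9/5b +214.286ms=3/10b
4) 1500.0ms=21/10b +214.286ms=3/10b
5) 1714.286ms=12/5b +214.286ms=3/10b
6) 1928.571ms=27/10b +214.286ms=3/10b
7) 2142.857ms=3b +1071.429ms=3/2b
8) 3214.286ms=9/2b +153.061ms=3/14b
9) 3367.347ms=33/7b +153.061ms=3/14b
10) 3520.408ms=69/14b +153.061ms=3/14b
11) 3673.469ms=36/7b +153.061ms=3/14b
12) 3826.531ms=75/14b +153.061ms=3/14b
13) 3979.592ms=39/7b +153.061ms=3/14b
14) 4132.653ms=81/14b +153.061ms=3/14b
15) 4285.714ms=6b +2142.857ms=3b
Σ=9b of 9 (84bpm 3/4) — PASS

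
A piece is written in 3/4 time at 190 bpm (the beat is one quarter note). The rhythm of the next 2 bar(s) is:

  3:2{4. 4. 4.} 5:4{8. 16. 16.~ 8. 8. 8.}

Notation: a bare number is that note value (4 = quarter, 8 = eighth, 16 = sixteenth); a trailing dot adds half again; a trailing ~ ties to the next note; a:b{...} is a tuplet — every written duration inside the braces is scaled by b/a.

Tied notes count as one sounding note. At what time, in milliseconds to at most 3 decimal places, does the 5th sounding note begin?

note 5 onset = 18/5b = 1136.842ms

1. 0.0ms @ 0 + 315.789ms (1)
2. 315.789ms @ 1 + 315.789ms (1)
3. 631.579ms @ 2 + 315.789ms (1)
4. 947.368ms @ 3 + 189.474ms (3/5)
5. 1136.842ms @ 18/5 + 94.737ms (3/10)
6. 1231.579ms @ 39/10 + 284.211ms (9/10)
7. 1515.789ms @ 24/5 + 189.474ms (3/5)
8. 1705.263ms @ 27/5 + 189.474ms (3/5)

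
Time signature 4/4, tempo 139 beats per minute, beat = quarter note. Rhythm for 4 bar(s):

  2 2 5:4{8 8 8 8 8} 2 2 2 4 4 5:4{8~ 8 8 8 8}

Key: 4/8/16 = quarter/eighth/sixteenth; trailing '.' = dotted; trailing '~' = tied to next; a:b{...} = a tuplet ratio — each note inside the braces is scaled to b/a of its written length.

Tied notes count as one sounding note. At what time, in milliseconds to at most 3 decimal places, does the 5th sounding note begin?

note 5 onset = 24/5b = 2071.942ms

1. 0.0ms @ 0 + 863.309ms (2)
2. 863.309ms @ 2 + 863.309ms (2)
3. 1726.619ms @ 4 + 172.662ms (2/5)
4. 1899.281ms @ 22/5 + 172.662ms (2/5)
5. 2071.942ms @ 24/5 + 172.662ms (2/5)
6. 2244.604ms @ 26/5 + 172.662ms (2/5)
7. 2417.266ms @ 28/5 + 172.662ms (2/5)
8. 2589.928ms @ 6 + 863.309ms (2)
9. 3453.237ms @ 8 + 863.309ms (2)
10. 4316.547ms @ 10 + 863.309ms (2)
11. 5179.856ms @ 12 + 431.655ms (1)
12. 5611.511ms @ 13 + 431.655ms (1)
13. 6043.165ms @ 14 + 345.324ms (4/5)
14. 6388.489ms @ 74/5 + 172.662ms (2/5)
15. 6561.151ms @ 76/5 + 172.662ms (2/5)
16. 6733.813ms @ 78/5 + 172.662ms (2/5)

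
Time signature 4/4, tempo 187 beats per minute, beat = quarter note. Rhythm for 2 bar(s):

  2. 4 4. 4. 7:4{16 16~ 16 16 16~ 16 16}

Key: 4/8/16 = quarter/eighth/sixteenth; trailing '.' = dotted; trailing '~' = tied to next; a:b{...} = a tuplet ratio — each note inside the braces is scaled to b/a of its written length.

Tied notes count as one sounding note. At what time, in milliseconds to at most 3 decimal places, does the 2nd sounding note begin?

note 2 onset = 3b = 962.567ms

1. 0.0ms @ 0 + 962.567ms (3)
2. 962.567ms @ 3 + 320.856ms (1)
3. 1283.422ms @ 4 + 481.283ms (3/2)
4. 1764.706ms @ 11/2 + 481.283ms (3/2)
5. 2245.989ms @ 7 + 45.837ms (1/7)
6. 2291.826ms @ 50/7 + 91.673ms (2/7)
7. 2383.499ms @ 52/7 + 45.837ms (1/7)
8. 2429.335ms @ 53/7 + 91.673ms (2/7)
9. 2521.008ms @ 55/7 + 45.837ms (1/7)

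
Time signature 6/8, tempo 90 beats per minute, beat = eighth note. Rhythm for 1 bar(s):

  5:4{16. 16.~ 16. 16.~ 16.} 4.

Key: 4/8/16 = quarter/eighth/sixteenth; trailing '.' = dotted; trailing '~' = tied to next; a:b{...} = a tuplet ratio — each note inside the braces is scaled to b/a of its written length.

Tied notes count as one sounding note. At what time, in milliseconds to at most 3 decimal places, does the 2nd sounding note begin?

1. 0.0ms @ 0 + 400.0ms (3/5)
2. 400.0ms @ 3/5 + 800.0ms (6/5)
3. 1200.0ms @ 9/5 + 800.0ms (6/5)
4. 2000.0ms @ 3 + 2000.0ms (3)

note 2 onset = 3/5b = 400.0ms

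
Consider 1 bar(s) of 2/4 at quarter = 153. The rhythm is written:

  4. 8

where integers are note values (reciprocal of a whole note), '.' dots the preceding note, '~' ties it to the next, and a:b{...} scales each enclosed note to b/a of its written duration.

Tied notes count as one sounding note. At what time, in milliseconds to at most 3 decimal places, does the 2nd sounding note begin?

note 2 onset = 3/2b = 588.235ms

1. 0.0ms @ 0 + 588.235ms (3/2)
2. 588.235ms @ 3/2 + 196.078ms (1/2)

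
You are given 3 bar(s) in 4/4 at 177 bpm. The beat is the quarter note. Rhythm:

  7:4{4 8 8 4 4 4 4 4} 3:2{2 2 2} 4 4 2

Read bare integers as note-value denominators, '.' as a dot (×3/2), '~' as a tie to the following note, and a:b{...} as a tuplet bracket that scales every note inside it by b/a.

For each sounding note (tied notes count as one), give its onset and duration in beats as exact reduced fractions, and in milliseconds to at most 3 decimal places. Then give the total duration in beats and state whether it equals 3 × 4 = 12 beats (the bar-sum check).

1) 0.0ms=0b +193.705ms=4/7b
2) 193.705ms=4/7b +96.852ms=2/7b
3) 290.557ms=6/7b +96.852ms=2/7b
4) 387.409ms=8/7b +193.705ms=4/7b
5) 581.114ms=12/7b +193.705ms=4/7b
6) 774.818ms=16/7b +193.705ms=4/7b
7) 968.523ms=20/7b +193.705ms=4/7b
8) 1162.228ms=24/7b +193.705ms=4/7b
9) 1355.932ms=4b +451.977ms=4/3b
10) 1807.91ms=16/3b +451.977ms=4/3b
11) 2259.887ms=20/3b +451.977ms=4/3b
12) 2711.864ms=8b +338.983ms=1b
13) 3050.847ms=9b +338.983ms=1b
14) 3389.831ms=10b +677.966ms=2b
Σ=12b of 12 (177bpm 4/4) — PASS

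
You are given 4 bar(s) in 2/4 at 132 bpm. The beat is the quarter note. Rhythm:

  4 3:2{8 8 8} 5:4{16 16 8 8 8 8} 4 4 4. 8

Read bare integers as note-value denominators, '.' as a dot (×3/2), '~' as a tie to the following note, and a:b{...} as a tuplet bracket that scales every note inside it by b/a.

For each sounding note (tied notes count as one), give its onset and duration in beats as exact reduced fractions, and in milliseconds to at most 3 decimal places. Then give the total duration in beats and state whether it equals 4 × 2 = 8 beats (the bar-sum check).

1) 0.0ms=0b +454.545ms=1b
2) 454.545ms=1b +151.515ms=1/3b
3) 606.061ms=4/3b +151.515ms=1/3b
4) 757.576ms=5/3b +151.515ms=1/3b
5) 909.091ms=2b +90.909ms=1/5b
6) 1000.0ms=11/5b +90.909ms=1/5b
7) 1090.909ms=12/5b +181.818ms=2/5b
8) 1272.727ms=14/5b +181.818ms=2/5b
9) 1454.545ms=16/5b +181.818ms=2/5b
10) 1636.364ms=18/5b +181.818ms=2/5b
11) 1818.182ms=4b +454.545ms=1b
12) 2272.727ms=5b +454.545ms=1b
13) 2727.273ms=6b +681.818ms=3/2b
14) 3409.091ms=15/2b +227.273ms=1/2b
Σ=8b of 8 (132bpm 2/4) — PASS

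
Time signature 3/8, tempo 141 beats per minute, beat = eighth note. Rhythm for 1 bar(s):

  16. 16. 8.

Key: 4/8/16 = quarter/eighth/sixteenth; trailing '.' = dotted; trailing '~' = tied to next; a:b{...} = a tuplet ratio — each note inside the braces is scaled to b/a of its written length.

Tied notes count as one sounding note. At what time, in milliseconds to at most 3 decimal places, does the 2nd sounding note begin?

1. 0.0ms @ 0 + 319.149ms (3/4)
2. 319.149ms @ 3/4 + 319.149ms (3/4)
3. 638.298ms @ 3/2 + 638.298ms (3/2)

note 2 onset = 3/4b = 319.149ms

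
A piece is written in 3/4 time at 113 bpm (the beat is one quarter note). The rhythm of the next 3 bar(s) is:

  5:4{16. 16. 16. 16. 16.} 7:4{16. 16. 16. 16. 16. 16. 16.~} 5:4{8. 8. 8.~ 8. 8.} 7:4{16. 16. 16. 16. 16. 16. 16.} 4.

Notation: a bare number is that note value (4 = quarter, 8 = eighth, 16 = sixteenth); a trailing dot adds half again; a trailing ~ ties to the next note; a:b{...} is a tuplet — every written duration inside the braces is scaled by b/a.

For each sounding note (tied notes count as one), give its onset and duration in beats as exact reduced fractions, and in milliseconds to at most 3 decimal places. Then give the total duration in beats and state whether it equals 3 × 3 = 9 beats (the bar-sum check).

1) 0.0ms=0b +159.292ms=3/10b
2) 159.292ms=3/10b +159.292ms=3/10b
3) 318.584ms=3/5b +159.292ms=3/10b
4) 477.876ms=9/10b +159.292ms=3/10b
5) 637.168ms=6/5b +159.292ms=3/10b
6) 796.46ms=3/2b +113.78ms=3/14b
7) 910.24ms=12/7b +113.78ms=3/14b
8) 1024.02ms=27/14b +113.78ms=3/14b
9) 1137.8ms=15/7b +113.78ms=3/14b
10) 1251.58ms=33/14b +113.78ms=3/14b
11) 1365.36ms=18/7b +113.78ms=3/14b
12) 1479.14ms=39/14b +432.364ms=57/70b
13) 1911.504ms=18/5b +318.584ms=3/5b
14) 2230.088ms=21/5b +637.168ms=6/5b
15) 2867.257ms=27/5b +318.584ms=3/5b
16) 3185.841ms=6b +113.78ms=3/14b
17) 3299.621ms=87/14b +113.78ms=3/14b
18) 3413.401ms=45/7b +113.78ms=3/14b
19) 3527.181ms=93/14b +113.78ms=3/14b
20) 3640.961ms=48/7b +113.78ms=3/14b
21) 3754.741ms=99/14b +113.78ms=3/14b
22) 3868.521ms=51/7b +113.78ms=3/14b
23) 3982.301ms=15/2b +796.46ms=3/2b
Σ=9b of 9 (113bpm 3/4) — PASS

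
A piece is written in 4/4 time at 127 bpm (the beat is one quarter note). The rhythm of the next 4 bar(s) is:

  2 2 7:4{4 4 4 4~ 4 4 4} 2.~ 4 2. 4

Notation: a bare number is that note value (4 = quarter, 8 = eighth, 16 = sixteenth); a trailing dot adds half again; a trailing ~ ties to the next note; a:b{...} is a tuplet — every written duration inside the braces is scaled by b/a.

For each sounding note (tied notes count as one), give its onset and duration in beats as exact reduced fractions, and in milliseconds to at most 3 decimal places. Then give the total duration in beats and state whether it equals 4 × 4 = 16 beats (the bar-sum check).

1) 0.0ms=0b +944.882ms=2b
2) 944.882ms=2b +944.882ms=2b
3) 1889.764ms=4b +269.966ms=4/7b
4) 2159.73ms=32/7b +269.966ms=4/7b
5) 2429.696ms=36/7b +269.966ms=4/7b
6) 2699.663ms=40/7b +539.933ms=8/7b
7) 3239.595ms=48/7b +269.966ms=4/7b
8) 3509.561ms=52/7b +269.966ms=4/7b
9) 3779.528ms=8b +1889.764ms=4b
10) 5669.291ms=12b +1417.323ms=3b
11) 7086.614ms=15b +472.441ms=1b
Σ=16b of 16 (127bpm 4/4) — PASS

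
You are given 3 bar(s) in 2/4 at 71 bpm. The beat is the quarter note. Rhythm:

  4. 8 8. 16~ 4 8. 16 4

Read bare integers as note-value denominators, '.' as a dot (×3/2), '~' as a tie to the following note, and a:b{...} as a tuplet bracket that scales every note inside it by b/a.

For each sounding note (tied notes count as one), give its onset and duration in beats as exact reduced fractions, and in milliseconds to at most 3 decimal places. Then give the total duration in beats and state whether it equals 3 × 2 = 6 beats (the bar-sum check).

1) 0.0ms=0b +1267.606ms=3/2b
2) 1267.606ms=3/2b +422.535ms=1/2b
3) 1690.141ms=2b +633.803ms=3/4b
4) 2323.944ms=11/4b +1056.338ms=5/4b
5) 3380.282ms=4b +633.803ms=3/4b
6) 4014.085ms=19/4b +211.268ms=1/4b
7) 4225.352ms=5b +845.07ms=1b
Σ=6b of 6 (71bpm 2/4) — PASS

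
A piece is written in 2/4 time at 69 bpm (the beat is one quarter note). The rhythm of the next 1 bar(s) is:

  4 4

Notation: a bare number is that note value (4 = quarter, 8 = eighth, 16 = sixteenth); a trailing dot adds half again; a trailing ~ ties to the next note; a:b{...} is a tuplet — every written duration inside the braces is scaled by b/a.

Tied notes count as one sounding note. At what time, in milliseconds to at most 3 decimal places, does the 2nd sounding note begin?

1. 0.0ms @ 0 + 869.565ms (1)
2. 869.565ms @ 1 + 869.565ms (1)

note 2 onset = 1b = 869.565ms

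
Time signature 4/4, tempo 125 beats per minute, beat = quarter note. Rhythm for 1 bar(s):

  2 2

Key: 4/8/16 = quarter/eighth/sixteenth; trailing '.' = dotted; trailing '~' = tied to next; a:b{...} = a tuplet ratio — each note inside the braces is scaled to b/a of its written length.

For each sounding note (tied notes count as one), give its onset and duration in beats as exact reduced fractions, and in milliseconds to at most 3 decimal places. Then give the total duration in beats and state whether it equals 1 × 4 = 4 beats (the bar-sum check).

1) 0.0ms=0b +960.0ms=2b
2) 960.0ms=2b +960.0ms=2b
Σ=4b of 4 (125bpm 4/4) — PASS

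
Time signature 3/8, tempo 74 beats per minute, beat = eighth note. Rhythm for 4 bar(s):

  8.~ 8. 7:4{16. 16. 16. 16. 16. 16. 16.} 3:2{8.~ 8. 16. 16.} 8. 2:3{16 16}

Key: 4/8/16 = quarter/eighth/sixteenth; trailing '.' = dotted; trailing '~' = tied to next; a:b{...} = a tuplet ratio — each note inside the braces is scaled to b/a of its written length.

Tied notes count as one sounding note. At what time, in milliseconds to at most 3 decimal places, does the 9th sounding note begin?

1. 0.0ms @ 0 + 2432.432ms (3)
2. 2432.432ms @ 3 + 347.49ms (3/7)
3. 2779.923ms @ 24/7 + 347.49ms (3/7)
4. 3127.413ms @ 27/7 + 347.49ms (3/7)
5. 3474.903ms @ 30/7 + 347.49ms (3/7)
6. 3822.394ms @ 33/7 + 347.49ms (3/7)
7. 4169.884ms @ 36/7 + 347.49ms (3/7)
8. 4517.375ms @ 39/7 + 347.49ms (3/7)
9. 4864.865ms @ 6 + 1621.622ms (2)
10. 6486.486ms @ 8 + 405.405ms (1/2)
11. 6891.892ms @ 17/2 + 405.405ms (1/2)
12. 7297.297ms @ 9 + 1216.216ms (3/2)
13. 8513.514ms @ 21/2 + 608.108ms (3/4)
14. 9121.622ms @ 45/4 + 608.108ms (3/4)

note 9 onset = 6b = 4864.865ms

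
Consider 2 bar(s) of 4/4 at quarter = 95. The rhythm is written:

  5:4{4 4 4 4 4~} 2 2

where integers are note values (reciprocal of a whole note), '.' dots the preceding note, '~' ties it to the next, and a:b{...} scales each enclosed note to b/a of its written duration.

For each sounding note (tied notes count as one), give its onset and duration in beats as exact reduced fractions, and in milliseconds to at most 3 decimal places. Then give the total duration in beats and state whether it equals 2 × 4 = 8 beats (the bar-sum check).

1) 0.0ms=0b +505.263ms=4/5b
2) 505.263ms=4/5b +505.263ms=4/5b
3) 1010.526ms=8/5b +505.263ms=4/5b
4) 1515.789ms=12/5b +505.263ms=4/5b
5) 2021.053ms=16/5b +1768.421ms=14/5b
6) 3789.474ms=6b +1263.158ms=2b
Σ=8b of 8 (95bpm 4/4) — PASS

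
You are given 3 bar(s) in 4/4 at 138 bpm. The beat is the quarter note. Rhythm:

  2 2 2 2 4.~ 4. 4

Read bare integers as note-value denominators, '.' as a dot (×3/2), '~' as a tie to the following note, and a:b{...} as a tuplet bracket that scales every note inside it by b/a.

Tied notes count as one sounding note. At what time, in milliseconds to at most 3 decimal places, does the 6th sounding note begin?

1. 0.0ms @ 0 + 869.565ms (2)
2. 869.565ms @ 2 + 869.565ms (2)
3. 1739.13ms @ 4 + 869.565ms (2)
4. 2608.696ms @ 6 + 869.565ms (2)
5. 3478.261ms @ 8 + 1304.348ms (3)
6. 4782.609ms @ 11 + 434.783ms (1)

note 6 onset = 11b = 4782.609ms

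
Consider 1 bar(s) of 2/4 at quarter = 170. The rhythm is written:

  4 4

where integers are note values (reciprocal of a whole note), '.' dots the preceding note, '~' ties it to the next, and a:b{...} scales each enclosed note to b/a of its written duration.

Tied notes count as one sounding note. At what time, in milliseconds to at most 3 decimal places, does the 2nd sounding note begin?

1. 0.0ms @ 0 + 352.941ms (1)
2. 352.941ms @ 1 + 352.941ms (1)

note 2 onset = 1b = 352.941ms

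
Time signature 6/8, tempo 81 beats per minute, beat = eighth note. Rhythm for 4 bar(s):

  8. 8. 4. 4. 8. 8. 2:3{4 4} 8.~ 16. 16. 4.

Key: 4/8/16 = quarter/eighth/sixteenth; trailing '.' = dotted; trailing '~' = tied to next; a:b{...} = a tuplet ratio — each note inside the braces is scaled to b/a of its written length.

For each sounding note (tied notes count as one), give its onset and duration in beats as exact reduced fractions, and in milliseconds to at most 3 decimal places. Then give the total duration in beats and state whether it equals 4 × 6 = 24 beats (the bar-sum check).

1) 0.0ms=0b +1111.111ms=3/2b
2) 1111.111ms=3/2b +1111.111ms=3/2b
3) 2222.222ms=3b +2222.222ms=3b
4) 4444.444ms=6b +2222.222ms=3b
5) 6666.667ms=9b +1111.111ms=3/2b
6) 7777.778ms=21/2b +1111.111ms=3/2b
7) 8888.889ms=12b +2222.222ms=3b
8) 11111.111ms=15b +2222.222ms=3b
9) 13333.333ms=18b +1666.667ms=9/4b
10) 15000.0ms=81/4b +555.556ms=3/4b
11) 15555.556ms=21b +2222.222ms=3b
Σ=24b of 24 (81bpm 6/8) — PASS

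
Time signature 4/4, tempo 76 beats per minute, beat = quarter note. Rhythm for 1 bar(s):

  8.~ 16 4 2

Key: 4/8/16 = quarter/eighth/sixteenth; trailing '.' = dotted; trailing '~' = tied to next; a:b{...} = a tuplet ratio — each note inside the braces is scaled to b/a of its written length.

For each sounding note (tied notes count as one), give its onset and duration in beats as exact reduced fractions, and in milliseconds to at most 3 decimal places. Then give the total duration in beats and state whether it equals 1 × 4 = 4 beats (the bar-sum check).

1) 0.0ms=0b +789.474ms=1b
2) 789.474ms=1b +789.474ms=1b
3) 1578.947ms=2b +1578.947ms=2b
Σ=4b of 4 (76bpm 4/4) — PASS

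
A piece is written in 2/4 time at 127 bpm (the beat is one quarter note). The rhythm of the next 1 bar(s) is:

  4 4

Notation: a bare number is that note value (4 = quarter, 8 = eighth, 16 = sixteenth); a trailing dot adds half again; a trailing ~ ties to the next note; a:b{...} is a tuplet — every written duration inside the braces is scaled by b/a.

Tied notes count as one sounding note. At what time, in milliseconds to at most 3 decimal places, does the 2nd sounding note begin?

1. 0.0ms @ 0 + 472.441ms (1)
2. 472.441ms @ 1 + 472.441ms (1)

note 2 onset = 1b = 472.441ms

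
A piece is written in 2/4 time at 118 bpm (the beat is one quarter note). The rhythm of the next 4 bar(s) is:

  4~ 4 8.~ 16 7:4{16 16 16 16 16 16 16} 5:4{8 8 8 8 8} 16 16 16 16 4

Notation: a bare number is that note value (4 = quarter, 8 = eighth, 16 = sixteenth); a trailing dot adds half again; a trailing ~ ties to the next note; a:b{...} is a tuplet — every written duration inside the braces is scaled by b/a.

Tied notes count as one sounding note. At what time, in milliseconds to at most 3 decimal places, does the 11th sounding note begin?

note 11 onset = 22/5b = 2237.288ms

1. 0.0ms @ 0 + 1016.949ms (2)
2. 1016.949ms @ 2 + 508.475ms (1)
3. 1525.424ms @ 3 + 72.639ms (1/7)
4. 1598.063ms @ 22/7 + 72.639ms (1/7)
5. 1670.702ms @ 23/7 + 72.639ms (1/7)
6. 1743.341ms @ 24/7 + 72.639ms (1/7)
7. 1815.981ms @ 25/7 + 72.639ms (1/7)
8. 1888.62ms @ 26/7 + 72.639ms (1/7)
9. 1961.259ms @ 27/7 + 72.639ms (1/7)
10. 2033.898ms @ 4 + 203.39ms (2/5)
11. 2237.288ms @ 22/5 + 203.39ms (2/5)
12. 2440.678ms @ 24/5 + 203.39ms (2/5)
13. 2644.068ms @ 26/5 + 203.39ms (2/5)
14. 2847.458ms @ 28/5 + 203.39ms (2/5)
15. 3050.847ms @ 6 + 127.119ms (1/4)
16. 3177.966ms @ 25/4 + 127.119ms (1/4)
17. 3305.085ms @ 13/2 + 127.119ms (1/4)
18. 3432.203ms @ 27/4 + 127.119ms (1/4)
19. 3559.322ms @ 7 + 508.475ms (1)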